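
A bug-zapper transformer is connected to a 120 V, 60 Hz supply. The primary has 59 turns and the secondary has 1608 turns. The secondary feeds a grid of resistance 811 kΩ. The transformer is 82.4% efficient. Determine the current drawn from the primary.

V_s = 120 × 1608/59 = 3270.5 V.
I_s = V_s/R = 3270.5/811000 = 0.0040327 A.
P_out = V_s I_s = 3270.5 × 0.0040327 = 13.189 W.
P_in = P_out/η = 13.189/0.824 = 16.006 W.
I_p = P_in/V_p = 16.006/120 = 0.133 A.

I_p ≈ 0.133 A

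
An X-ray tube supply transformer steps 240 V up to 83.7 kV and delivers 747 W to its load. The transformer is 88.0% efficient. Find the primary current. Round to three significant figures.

I_p ≈ 3.54 A

P_in = P_out/η = 747/0.880 = 848.86 W.
I_p = P_in/V_p = 848.86/240 = 3.54 A.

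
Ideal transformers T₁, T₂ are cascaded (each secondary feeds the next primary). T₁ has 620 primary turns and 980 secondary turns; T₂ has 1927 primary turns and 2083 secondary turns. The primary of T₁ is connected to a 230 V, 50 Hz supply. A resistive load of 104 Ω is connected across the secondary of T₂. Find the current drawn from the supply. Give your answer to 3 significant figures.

I_supply ≈ 6.46 A

Secondary of T₁: V = 230.00 × 980/620 = 363.55 V.
Secondary of T₂: V = 363.55 × 2083/1927 = 392.98 V.
I_load = 392.98/104 = 3.7786 A, so P_out = 392.98 × 3.7786 = 1484.9 W.
All ideal ⇒ P_in = P_out, so I_supply = 1484.9/230 = 6.46 A.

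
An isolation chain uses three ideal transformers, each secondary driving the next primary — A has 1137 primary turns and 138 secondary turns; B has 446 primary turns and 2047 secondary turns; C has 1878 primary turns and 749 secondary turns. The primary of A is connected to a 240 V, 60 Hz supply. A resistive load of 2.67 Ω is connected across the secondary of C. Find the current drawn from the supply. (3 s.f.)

I_supply ≈ 4.44 A

After A: V = 240.00 × 138/1137 = 29.129 V.
After B: V = 29.129 × 2047/446 = 133.69 V.
After C: V = 133.69 × 749/1878 = 53.321 V.
I_load = 53.321/2.67 = 19.970 A, so P_out = 53.321 × 19.970 = 1064.8 W.
All ideal ⇒ P_in = P_out, so I_supply = 1064.8/240 = 4.44 A.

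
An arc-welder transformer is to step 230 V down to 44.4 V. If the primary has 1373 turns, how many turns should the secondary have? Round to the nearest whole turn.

N_s/N_p = V_s/V_p, so N_s = 1373 × 44.4/230 = 265.0 ≈ 265 turns.

N_s = 265 turns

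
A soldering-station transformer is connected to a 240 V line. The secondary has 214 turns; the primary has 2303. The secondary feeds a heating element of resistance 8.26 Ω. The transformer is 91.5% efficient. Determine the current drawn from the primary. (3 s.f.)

V_s = 240 × 214/2303 = 22.301 V.
I_s = V_s/R = 22.301/8.26 = 2.6999 A.
P_out = V_s I_s = 22.301 × 2.6999 = 60.212 W.
P_in = P_out/η = 60.212/0.915 = 65.805 W.
I_p = P_in/V_p = 65.805/240 = 0.274 A.

I_p ≈ 0.274 A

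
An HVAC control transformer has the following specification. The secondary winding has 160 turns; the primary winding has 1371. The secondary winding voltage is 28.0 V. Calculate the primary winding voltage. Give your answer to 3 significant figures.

V_p/V_s = N_p/N_s, so V_p = 28.0 × 1371/160 = 240 V.

V_p ≈ 240 V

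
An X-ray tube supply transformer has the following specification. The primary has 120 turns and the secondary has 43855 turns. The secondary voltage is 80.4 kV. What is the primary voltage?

V_p ≈ 220 V

V_p/V_s = N_p/N_s, so V_p = 80400 × 120/43855 = 220 V.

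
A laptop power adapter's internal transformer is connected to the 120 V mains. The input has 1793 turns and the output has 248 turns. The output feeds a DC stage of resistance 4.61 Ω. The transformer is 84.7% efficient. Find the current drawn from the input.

V_out = 120 × 248/1793 = 16.598 V.
I_out = V_out/R = 16.598/4.61 = 3.6004 A.
P_out = V_out I_out = 16.598 × 3.6004 = 59.759 W.
P_in = P_out/η = 59.759/0.847 = 70.554 W.
I_in = P_in/V_in = 70.554/120 = 0.588 A.

I_in ≈ 0.588 A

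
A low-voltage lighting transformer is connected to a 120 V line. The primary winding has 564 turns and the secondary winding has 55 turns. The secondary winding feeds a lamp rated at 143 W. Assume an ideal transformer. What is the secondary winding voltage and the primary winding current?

V_s ≈ 11.7 V, I_p ≈ 1.19 A

V_s = V_p × N_s/N_p = 120 × 55/564 = 11.702 V.
I_s = P/V_s = 143/11.702 = 12.220 A.
I_p = I_s × N_s/N_p = 12.220 × 55/564 = 1.19 A.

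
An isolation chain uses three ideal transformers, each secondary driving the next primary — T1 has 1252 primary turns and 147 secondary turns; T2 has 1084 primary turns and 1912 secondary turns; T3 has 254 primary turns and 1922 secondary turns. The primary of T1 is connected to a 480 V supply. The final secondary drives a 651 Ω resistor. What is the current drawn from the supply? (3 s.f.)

After T1: V = 480.00 × 147/1252 = 56.358 V.
After T2: V = 56.358 × 1912/1084 = 99.406 V.
After T3: V = 99.406 × 1922/254 = 752.20 V.
I_load = 752.20/651 = 1.1555 A, so P_out = 752.20 × 1.1555 = 869.13 W.
All ideal ⇒ P_in = P_out, so I_supply = 869.13/480 = 1.81 A.

I_supply ≈ 1.81 A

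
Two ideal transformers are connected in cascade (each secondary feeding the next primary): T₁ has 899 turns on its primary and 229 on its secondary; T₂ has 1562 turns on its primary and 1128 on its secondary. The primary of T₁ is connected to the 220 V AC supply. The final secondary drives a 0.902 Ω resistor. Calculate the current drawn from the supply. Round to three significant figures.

I_supply ≈ 8.25 A

After T₁: V = 220.00 × 229/899 = 56.040 V.
After T₂: V = 56.040 × 1128/1562 = 40.469 V.
I_load = 40.469/0.902 = 44.866 A, so P_out = 40.469 × 44.866 = 1815.7 W.
All ideal ⇒ P_in = P_out, so I_supply = 1815.7/220 = 8.25 A.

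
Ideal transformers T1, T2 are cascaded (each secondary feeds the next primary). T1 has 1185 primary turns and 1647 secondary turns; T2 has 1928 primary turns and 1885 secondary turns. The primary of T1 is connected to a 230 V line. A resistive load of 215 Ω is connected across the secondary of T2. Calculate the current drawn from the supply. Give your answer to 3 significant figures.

After T1: V = 230.00 × 1647/1185 = 319.67 V.
After T2: V = 319.67 × 1885/1928 = 312.54 V.
I_load = 312.54/215 = 1.4537 A, so P_out = 312.54 × 1.4537 = 454.34 W.
All ideal ⇒ P_in = P_out, so I_supply = 454.34/230 = 1.98 A.

I_supply ≈ 1.98 A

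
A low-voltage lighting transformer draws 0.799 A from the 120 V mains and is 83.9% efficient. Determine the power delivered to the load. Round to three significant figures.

P_out ≈ 80.4 W

P_in = V_p I_p = 120 × 0.799 = 95.880 W.
P_out = η P_in = 0.839 × 95.880 = 80.4 W.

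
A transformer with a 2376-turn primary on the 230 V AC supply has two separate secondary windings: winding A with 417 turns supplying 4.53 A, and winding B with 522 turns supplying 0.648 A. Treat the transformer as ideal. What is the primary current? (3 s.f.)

V_A = 230 × 417/2376 = 40.366 V; V_B = 230 × 522/2376 = 50.530 V.
P_out = V_A I_A + V_B I_B = 40.366×4.53 + 50.530×0.648 = 182.86 + 32.744 = 215.60 W.
Ideal ⇒ P_in = P_out, so I_p = P_out/V_p = 215.60/230 = 0.937 A.

I_p ≈ 0.937 A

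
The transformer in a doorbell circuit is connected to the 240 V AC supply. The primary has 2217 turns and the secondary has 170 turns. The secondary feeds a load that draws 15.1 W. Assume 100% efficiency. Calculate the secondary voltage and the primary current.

V_s ≈ 18.4 V, I_p ≈ 0.0629 A

V_s = V_p × N_s/N_p = 240 × 170/2217 = 18.403 V.
I_s = P/V_s = 15.1/18.403 = 0.82051 A.
I_p = I_s × N_s/N_p = 0.82051 × 170/2217 = 0.0629 A.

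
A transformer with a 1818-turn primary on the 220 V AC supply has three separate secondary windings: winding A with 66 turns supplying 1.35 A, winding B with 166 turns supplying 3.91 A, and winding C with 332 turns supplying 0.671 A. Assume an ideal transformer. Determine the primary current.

V_A = 220 × 66/1818 = 7.9868 V; V_B = 220 × 166/1818 = 20.088 V; V_C = 220 × 332/1818 = 40.176 V.
P_out = V_A I_A + V_B I_B + V_C I_C = 7.9868×1.35 + 20.088×3.91 + 40.176×0.671 = 10.782 + 78.544 + 26.958 = 116.28 W.
Ideal ⇒ P_in = P_out, so I_p = P_out/V_p = 116.28/220 = 0.529 A.

I_p ≈ 0.529 A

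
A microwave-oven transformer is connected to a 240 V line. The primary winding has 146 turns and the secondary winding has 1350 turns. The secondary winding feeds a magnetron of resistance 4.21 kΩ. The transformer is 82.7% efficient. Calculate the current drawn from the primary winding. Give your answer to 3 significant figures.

I_p ≈ 5.89 A

V_s = 240 × 1350/146 = 2219.2 V.
I_s = V_s/R = 2219.2/4210 = 0.52712 A.
P_out = V_s I_s = 2219.2 × 0.52712 = 1169.8 W.
P_in = P_out/η = 1169.8/0.827 = 1414.5 W.
I_p = P_in/V_p = 1414.5/240 = 5.89 A.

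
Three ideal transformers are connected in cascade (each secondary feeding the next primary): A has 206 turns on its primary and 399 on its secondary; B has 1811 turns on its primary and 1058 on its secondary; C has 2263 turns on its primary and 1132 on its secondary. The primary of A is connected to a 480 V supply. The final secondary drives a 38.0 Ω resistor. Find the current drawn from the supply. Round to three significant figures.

I_supply ≈ 4.05 A

After A: V = 480.00 × 399/206 = 929.71 V.
After B: V = 929.71 × 1058/1811 = 543.14 V.
After C: V = 543.14 × 1132/2263 = 271.69 V.
I_load = 271.69/38.0 = 7.1498 A, so P_out = 271.69 × 7.1498 = 1942.5 W.
All ideal ⇒ P_in = P_out, so I_supply = 1942.5/480 = 4.05 A.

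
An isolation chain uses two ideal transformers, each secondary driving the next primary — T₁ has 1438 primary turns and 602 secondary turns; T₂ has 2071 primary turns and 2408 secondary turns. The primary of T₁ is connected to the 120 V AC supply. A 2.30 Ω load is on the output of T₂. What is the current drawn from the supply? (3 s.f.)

After T₁: V = 120.00 × 602/1438 = 50.236 V.
After T₂: V = 50.236 × 2408/2071 = 58.411 V.
I_load = 58.411/2.30 = 25.396 A, so P_out = 58.411 × 25.396 = 1483.4 W.
All ideal ⇒ P_in = P_out, so I_supply = 1483.4/120 = 12.4 A.

I_supply ≈ 12.4 A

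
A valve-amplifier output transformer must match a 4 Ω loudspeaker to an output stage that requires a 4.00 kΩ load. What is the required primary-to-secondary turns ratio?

N_p/N_s ≈ 31.6

Z_p/Z_s = (N_p/N_s)², so N_p/N_s = √(4000/4) = √1000 = 31.6.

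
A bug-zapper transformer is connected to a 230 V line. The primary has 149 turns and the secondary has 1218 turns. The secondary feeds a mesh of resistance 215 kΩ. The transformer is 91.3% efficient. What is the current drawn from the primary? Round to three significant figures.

V_s = 230 × 1218/149 = 1880.1 V.
I_s = V_s/R = 1880.1/215000 = 0.0087448 A.
P_out = V_s I_s = 1880.1 × 0.0087448 = 16.441 W.
P_in = P_out/η = 16.441/0.913 = 18.008 W.
I_p = P_in/V_p = 18.008/230 = 0.0783 A.

I_p ≈ 0.0783 A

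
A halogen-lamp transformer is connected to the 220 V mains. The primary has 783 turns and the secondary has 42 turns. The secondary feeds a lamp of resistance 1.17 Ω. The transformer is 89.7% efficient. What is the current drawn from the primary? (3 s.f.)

I_p ≈ 0.603 A

V_s = 220 × 42/783 = 11.801 V.
I_s = V_s/R = 11.801/1.17 = 10.086 A.
P_out = V_s I_s = 11.801 × 10.086 = 119.02 W.
P_in = P_out/η = 119.02/0.897 = 132.69 W.
I_p = P_in/V_p = 132.69/220 = 0.603 A.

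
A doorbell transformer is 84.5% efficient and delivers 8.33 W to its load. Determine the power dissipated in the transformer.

P_loss ≈ 1.53 W

P_in = P_out/η = 8.33/0.845 = 9.85799 W.
P_loss = P_in − P_out = 9.85799 − 8.33 = 1.53 W.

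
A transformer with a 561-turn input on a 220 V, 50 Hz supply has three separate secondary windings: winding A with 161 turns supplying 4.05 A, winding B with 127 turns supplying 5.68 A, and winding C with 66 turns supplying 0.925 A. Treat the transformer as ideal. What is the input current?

I_in ≈ 2.56 A

V_A = 220 × 161/561 = 63.137 V; V_B = 220 × 127/561 = 49.804 V; V_C = 220 × 66/561 = 25.882 V.
P_out = V_A I_A + V_B I_B + V_C I_C = 63.137×4.05 + 49.804×5.68 + 25.882×0.925 = 255.71 + 282.89 + 23.941 = 562.53 W.
Ideal ⇒ P_in = P_out, so I_in = P_out/V_in = 562.53/220 = 2.56 A.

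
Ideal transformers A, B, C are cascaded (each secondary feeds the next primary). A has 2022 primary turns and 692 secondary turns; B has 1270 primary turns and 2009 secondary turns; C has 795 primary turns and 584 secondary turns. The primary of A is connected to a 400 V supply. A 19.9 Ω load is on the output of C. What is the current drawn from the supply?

I_supply ≈ 3.18 A

Secondary of A: V = 400.00 × 692/2022 = 136.89 V.
Secondary of B: V = 136.89 × 2009/1270 = 216.55 V.
Secondary of C: V = 216.55 × 584/795 = 159.08 V.
I_load = 159.08/19.9 = 7.9938 A, so P_out = 159.08 × 7.9938 = 1271.6 W.
All ideal ⇒ P_in = P_out, so I_supply = 1271.6/400 = 3.18 A.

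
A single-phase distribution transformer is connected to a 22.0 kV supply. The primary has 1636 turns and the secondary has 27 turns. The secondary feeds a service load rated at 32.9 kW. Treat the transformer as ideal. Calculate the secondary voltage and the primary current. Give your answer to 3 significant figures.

V_s ≈ 363 V, I_p ≈ 1.50 A

V_s = V_p × N_s/N_p = 22000 × 27/1636 = 363.08 V.
I_s = P/V_s = 32900/363.08 = 90.613 A.
I_p = I_s × N_s/N_p = 90.613 × 27/1636 = 1.50 A.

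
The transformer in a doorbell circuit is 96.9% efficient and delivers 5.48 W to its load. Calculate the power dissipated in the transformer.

P_loss ≈ 0.175 W

P_in = P_out/η = 5.48/0.969 = 5.65531 W.
P_loss = P_in − P_out = 5.65531 − 5.48 = 0.175 W.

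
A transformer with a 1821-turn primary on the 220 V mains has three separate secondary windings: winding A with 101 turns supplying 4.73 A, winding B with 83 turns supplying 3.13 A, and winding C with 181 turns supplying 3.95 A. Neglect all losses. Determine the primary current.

V_A = 220 × 101/1821 = 12.202 V; V_B = 220 × 83/1821 = 10.027 V; V_C = 220 × 181/1821 = 21.867 V.
P_out = V_A I_A + V_B I_B + V_C I_C = 12.202×4.73 + 10.027×3.13 + 21.867×3.95 = 57.716 + 31.386 + 86.375 = 175.48 W.
Ideal ⇒ P_in = P_out, so I_p = P_out/V_p = 175.48/220 = 0.798 A.

I_p ≈ 0.798 A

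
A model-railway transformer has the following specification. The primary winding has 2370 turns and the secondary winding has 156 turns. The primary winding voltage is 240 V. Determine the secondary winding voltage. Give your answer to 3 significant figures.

V_s/V_p = N_s/N_p, so V_s = 240 × 156/2370 = 15.8 V.

V_s ≈ 15.8 V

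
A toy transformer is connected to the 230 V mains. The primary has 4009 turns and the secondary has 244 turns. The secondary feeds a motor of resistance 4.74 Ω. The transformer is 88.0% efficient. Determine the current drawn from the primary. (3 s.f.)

I_p ≈ 0.204 A

V_s = 230 × 244/4009 = 13.999 V.
I_s = V_s/R = 13.999/4.74 = 2.9533 A.
P_out = V_s I_s = 13.999 × 2.9533 = 41.341 W.
P_in = P_out/η = 41.341/0.880 = 46.979 W.
I_p = P_in/V_p = 46.979/230 = 0.204 A.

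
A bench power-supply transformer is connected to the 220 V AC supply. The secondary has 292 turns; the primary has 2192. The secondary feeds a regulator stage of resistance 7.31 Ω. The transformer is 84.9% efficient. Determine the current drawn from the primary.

I_p ≈ 0.629 A

V_s = 220 × 292/2192 = 29.307 V.
I_s = V_s/R = 29.307/7.31 = 4.0091 A.
P_out = V_s I_s = 29.307 × 4.0091 = 117.49 W.
P_in = P_out/η = 117.49/0.849 = 138.39 W.
I_p = P_in/V_p = 138.39/220 = 0.629 A.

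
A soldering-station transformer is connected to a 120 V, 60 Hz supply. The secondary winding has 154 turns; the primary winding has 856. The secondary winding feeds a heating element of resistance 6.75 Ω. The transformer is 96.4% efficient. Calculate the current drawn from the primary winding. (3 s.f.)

I_p ≈ 0.597 A

V_s = 120 × 154/856 = 21.589 V.
I_s = V_s/R = 21.589/6.75 = 3.1983 A.
P_out = V_s I_s = 21.589 × 3.1983 = 69.048 W.
P_in = P_out/η = 69.048/0.964 = 71.627 W.
I_p = P_in/V_p = 71.627/120 = 0.597 A.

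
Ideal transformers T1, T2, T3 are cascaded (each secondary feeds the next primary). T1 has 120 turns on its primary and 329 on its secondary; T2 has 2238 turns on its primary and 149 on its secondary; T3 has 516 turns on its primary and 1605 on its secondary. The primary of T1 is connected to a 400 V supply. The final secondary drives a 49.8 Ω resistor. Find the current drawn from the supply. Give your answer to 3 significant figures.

I_supply ≈ 2.59 A

After T1: V = 400.00 × 329/120 = 1096.7 V.
After T2: V = 1096.7 × 149/2238 = 73.013 V.
After T3: V = 73.013 × 1605/516 = 227.10 V.
I_load = 227.10/49.8 = 4.5603 A, so P_out = 227.10 × 4.5603 = 1035.7 W.
All ideal ⇒ P_in = P_out, so I_supply = 1035.7/400 = 2.59 A.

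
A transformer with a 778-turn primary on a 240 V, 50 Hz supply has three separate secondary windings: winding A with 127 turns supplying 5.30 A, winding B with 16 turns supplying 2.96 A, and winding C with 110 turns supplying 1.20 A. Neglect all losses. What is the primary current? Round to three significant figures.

I_p ≈ 1.10 A

V_A = 240 × 127/778 = 39.177 V; V_B = 240 × 16/778 = 4.9357 V; V_C = 240 × 110/778 = 33.933 V.
P_out = V_A I_A + V_B I_B + V_C I_C = 39.177×5.30 + 4.9357×2.96 + 33.933×1.20 = 207.64 + 14.610 + 40.720 = 262.97 W.
Ideal ⇒ P_in = P_out, so I_p = P_out/V_p = 262.97/240 = 1.10 A.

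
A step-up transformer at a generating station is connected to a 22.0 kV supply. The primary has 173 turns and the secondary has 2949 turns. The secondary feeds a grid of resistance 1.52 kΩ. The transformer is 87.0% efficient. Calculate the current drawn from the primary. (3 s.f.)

V_s = 22000 × 2949/173 = 375020 V.
I_s = V_s/R = 375020/1520 = 246.72 A.
P_out = V_s I_s = 375020 × 246.72 = 9.2525×10^7 W.
P_in = P_out/η = 9.2525×10^7/0.870 = 1.0635×10^8 W.
I_p = P_in/V_p = 1.0635×10^8/22000 = 4830 A.

I_p ≈ 4830 A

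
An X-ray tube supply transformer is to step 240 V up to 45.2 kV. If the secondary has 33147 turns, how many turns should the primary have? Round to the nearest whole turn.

N_p = 176 turns

N_p/N_s = V_p/V_s, so N_p = 33147 × 240/45200 = 176.0 ≈ 176 turns.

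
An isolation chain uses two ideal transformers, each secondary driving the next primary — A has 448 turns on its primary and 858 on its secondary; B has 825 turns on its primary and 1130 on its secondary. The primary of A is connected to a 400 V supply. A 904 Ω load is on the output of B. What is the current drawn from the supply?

Secondary of A: V = 400.00 × 858/448 = 766.07 V.
Secondary of B: V = 766.07 × 1130/825 = 1049.3 V.
I_load = 1049.3/904 = 1.1607 A, so P_out = 1049.3 × 1.1607 = 1217.9 W.
All ideal ⇒ P_in = P_out, so I_supply = 1217.9/400 = 3.04 A.

I_supply ≈ 3.04 A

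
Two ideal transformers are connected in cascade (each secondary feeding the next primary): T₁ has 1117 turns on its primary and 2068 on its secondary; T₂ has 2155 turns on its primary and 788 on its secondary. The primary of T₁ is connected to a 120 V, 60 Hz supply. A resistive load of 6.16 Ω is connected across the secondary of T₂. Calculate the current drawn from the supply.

After T₁: V = 120.00 × 2068/1117 = 222.17 V.
After T₂: V = 222.17 × 788/2155 = 81.238 V.
I_load = 81.238/6.16 = 13.188 A, so P_out = 81.238 × 13.188 = 1071.4 W.
All ideal ⇒ P_in = P_out, so I_supply = 1071.4/120 = 8.93 A.

I_supply ≈ 8.93 A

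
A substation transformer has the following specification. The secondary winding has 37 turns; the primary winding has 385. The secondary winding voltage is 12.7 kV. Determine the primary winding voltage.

V_p/V_s = N_p/N_s, so V_p = 12700 × 385/37 = 132000 V.

V_p ≈ 132000 V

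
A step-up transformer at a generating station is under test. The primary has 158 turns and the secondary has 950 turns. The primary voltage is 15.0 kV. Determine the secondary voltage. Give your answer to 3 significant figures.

V_s ≈ 90200 V

V_s/V_p = N_s/N_p, so V_s = 15000 × 950/158 = 90200 V.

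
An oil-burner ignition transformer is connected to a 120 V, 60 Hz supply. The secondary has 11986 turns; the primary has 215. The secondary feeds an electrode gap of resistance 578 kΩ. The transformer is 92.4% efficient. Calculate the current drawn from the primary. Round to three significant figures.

V_s = 120 × 11986/215 = 6689.9 V.
I_s = V_s/R = 6689.9/578000 = 0.011574 A.
P_out = V_s I_s = 6689.9 × 0.011574 = 77.429 W.
P_in = P_out/η = 77.429/0.924 = 83.798 W.
I_p = P_in/V_p = 83.798/120 = 0.698 A.

I_p ≈ 0.698 A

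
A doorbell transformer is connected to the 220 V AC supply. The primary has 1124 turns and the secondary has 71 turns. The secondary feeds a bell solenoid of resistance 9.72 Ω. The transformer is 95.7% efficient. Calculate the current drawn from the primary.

V_s = 220 × 71/1124 = 13.897 V.
I_s = V_s/R = 13.897/9.72 = 1.4297 A.
P_out = V_s I_s = 13.897 × 1.4297 = 19.868 W.
P_in = P_out/η = 19.868/0.957 = 20.761 W.
I_p = P_in/V_p = 20.761/220 = 0.0944 A.

I_p ≈ 0.0944 A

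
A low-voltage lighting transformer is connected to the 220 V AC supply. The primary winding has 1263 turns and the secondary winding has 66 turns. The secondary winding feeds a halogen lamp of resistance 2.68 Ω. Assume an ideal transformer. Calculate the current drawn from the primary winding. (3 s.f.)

V_s = V_p × N_s/N_p = 220 × 66/1263 = 11.496 V.
I_s = V_s/R = 11.496/2.68 = 4.2897 A.
For an ideal transformer I_p N_p = I_s N_s, so I_p = 4.2897 × 66/1263 = 0.224 A.

I_p ≈ 0.224 A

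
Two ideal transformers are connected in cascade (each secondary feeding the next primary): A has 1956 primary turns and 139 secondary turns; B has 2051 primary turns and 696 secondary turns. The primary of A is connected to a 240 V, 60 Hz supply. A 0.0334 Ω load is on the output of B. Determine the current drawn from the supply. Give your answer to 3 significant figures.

I_supply ≈ 4.18 A

After A: V = 240.00 × 139/1956 = 17.055 V.
After B: V = 17.055 × 696/2051 = 5.7876 V.
I_load = 5.7876/0.0334 = 173.28 A, so P_out = 5.7876 × 173.28 = 1002.9 W.
All ideal ⇒ P_in = P_out, so I_supply = 1002.9/240 = 4.18 A.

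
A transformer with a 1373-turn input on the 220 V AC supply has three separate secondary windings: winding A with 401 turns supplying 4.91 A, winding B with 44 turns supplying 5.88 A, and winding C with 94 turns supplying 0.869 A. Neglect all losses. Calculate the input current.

V_A = 220 × 401/1373 = 64.253 V; V_B = 220 × 44/1373 = 7.0503 V; V_C = 220 × 94/1373 = 15.062 V.
P_out = V_A I_A + V_B I_B + V_C I_C = 64.253×4.91 + 7.0503×5.88 + 15.062×0.869 = 315.48 + 41.455 + 13.089 = 370.03 W.
Ideal ⇒ P_in = P_out, so I_in = P_out/V_in = 370.03/220 = 1.68 A.

I_in ≈ 1.68 A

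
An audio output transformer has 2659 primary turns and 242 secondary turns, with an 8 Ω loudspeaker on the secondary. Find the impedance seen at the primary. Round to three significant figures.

Z_p ≈ 966 Ω

Z_p = (N_p/N_s)² × Z_s = (2659/242)² × 8 = 966 Ω.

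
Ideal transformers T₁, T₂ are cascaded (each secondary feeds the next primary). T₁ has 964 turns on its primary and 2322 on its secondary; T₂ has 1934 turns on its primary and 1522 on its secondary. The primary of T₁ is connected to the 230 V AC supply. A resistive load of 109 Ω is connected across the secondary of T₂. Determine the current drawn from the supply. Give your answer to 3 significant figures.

I_supply ≈ 7.58 A

Secondary of T₁: V = 230.00 × 2322/964 = 554.00 V.
Secondary of T₂: V = 554.00 × 1522/1934 = 435.98 V.
I_load = 435.98/109 = 3.9999 A, so P_out = 435.98 × 3.9999 = 1743.9 W.
All ideal ⇒ P_in = P_out, so I_supply = 1743.9/230 = 7.58 A.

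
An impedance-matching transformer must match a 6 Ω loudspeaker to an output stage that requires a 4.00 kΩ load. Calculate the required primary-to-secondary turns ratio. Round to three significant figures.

Z_p/Z_s = (N_p/N_s)², so N_p/N_s = √(4000/6) = √667 = 25.8.

N_p/N_s ≈ 25.8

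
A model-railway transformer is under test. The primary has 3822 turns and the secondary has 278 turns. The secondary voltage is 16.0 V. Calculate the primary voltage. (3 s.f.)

V_p ≈ 220 V

V_p/V_s = N_p/N_s, so V_p = 16.0 × 3822/278 = 220 V.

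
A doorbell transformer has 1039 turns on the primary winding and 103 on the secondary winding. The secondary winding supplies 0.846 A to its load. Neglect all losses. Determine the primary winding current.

I_p ≈ 0.0839 A

For an ideal transformer I_p/I_s = N_s/N_p, so I_p = 0.846 × 103/1039 = 0.0839 A.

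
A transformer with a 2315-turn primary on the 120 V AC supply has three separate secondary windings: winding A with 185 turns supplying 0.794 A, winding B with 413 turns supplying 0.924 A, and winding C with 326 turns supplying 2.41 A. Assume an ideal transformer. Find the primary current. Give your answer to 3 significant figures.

V_A = 120 × 185/2315 = 9.5896 V; V_B = 120 × 413/2315 = 21.408 V; V_C = 120 × 326/2315 = 16.898 V.
P_out = V_A I_A + V_B I_B + V_C I_C = 9.5896×0.794 + 21.408×0.924 + 16.898×2.41 = 7.6142 + 19.781 + 40.725 = 68.121 W.
Ideal ⇒ P_in = P_out, so I_p = P_out/V_p = 68.121/120 = 0.568 A.

I_p ≈ 0.568 A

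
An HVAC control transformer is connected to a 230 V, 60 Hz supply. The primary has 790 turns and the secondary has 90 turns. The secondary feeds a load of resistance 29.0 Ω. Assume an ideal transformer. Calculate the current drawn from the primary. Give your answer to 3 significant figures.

V_s = V_p × N_s/N_p = 230 × 90/790 = 26.203 V.
I_s = V_s/R = 26.203/29.0 = 0.90354 A.
For an ideal transformer I_p N_p = I_s N_s, so I_p = 0.90354 × 90/790 = 0.103 A.

I_p ≈ 0.103 A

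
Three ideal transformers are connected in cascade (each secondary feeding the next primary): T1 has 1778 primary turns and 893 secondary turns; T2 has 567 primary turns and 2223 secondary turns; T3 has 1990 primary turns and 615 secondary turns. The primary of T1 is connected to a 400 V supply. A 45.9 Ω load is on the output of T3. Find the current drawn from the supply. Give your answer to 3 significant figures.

I_supply ≈ 3.23 A

After T1: V = 400.00 × 893/1778 = 200.90 V.
After T2: V = 200.90 × 2223/567 = 787.66 V.
After T3: V = 787.66 × 615/1990 = 243.42 V.
I_load = 243.42/45.9 = 5.3033 A, so P_out = 243.42 × 5.3033 = 1290.9 W.
All ideal ⇒ P_in = P_out, so I_supply = 1290.9/400 = 3.23 A.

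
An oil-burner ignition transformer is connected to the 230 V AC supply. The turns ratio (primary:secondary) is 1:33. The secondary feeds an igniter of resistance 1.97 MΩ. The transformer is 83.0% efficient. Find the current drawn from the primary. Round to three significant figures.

V_s = 230 × 33/1 = 7590.0 V.
I_s = V_s/R = 7590.0/(1.97×10^6) = 0.0038528 A.
P_out = V_s I_s = 7590.0 × 0.0038528 = 29.243 W.
P_in = P_out/η = 29.243/0.830 = 35.232 W.
I_p = P_in/V_p = 35.232/230 = 0.153 A.

I_p ≈ 0.153 A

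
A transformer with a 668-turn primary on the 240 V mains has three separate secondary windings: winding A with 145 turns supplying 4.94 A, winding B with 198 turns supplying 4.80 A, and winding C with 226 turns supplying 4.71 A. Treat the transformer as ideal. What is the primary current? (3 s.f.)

V_A = 240 × 145/668 = 52.096 V; V_B = 240 × 198/668 = 71.138 V; V_C = 240 × 226/668 = 81.198 V.
P_out = V_A I_A + V_B I_B + V_C I_C = 52.096×4.94 + 71.138×4.80 + 81.198×4.71 = 257.35 + 341.46 + 382.44 = 981.26 W.
Ideal ⇒ P_in = P_out, so I_p = P_out/V_p = 981.26/240 = 4.09 A.

I_p ≈ 4.09 A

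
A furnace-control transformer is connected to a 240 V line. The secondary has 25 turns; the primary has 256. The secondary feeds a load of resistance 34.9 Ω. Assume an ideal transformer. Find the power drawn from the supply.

V_s = V_p × N_s/N_p = 240 × 25/256 = 23.438 V.
I_s = V_s/R = 23.438/34.9 = 0.67156 A.
I_p = I_s × N_s/N_p = 0.67156 × 25/256 = 0.065582 A.
P = V_p I_p = 240 × 0.065582 = 15.7 W.

P ≈ 15.7 W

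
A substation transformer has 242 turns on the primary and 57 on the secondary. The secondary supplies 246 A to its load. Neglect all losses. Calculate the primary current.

For an ideal transformer I_p/I_s = N_s/N_p, so I_p = 246 × 57/242 = 57.9 A.

I_p ≈ 57.9 A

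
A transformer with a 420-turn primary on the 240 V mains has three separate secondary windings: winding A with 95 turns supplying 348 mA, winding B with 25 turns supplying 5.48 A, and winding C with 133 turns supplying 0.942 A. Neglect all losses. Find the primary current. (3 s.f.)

V_A = 240 × 95/420 = 54.286 V; V_B = 240 × 25/420 = 14.286 V; V_C = 240 × 133/420 = 76.000 V.
P_out = V_A I_A + V_B I_B + V_C I_C = 54.286×0.348 + 14.286×5.48 + 76.000×0.942 = 18.891 + 78.286 + 71.592 = 168.77 W.
Ideal ⇒ P_in = P_out, so I_p = P_out/V_p = 168.77/240 = 0.703 A.

I_p ≈ 0.703 A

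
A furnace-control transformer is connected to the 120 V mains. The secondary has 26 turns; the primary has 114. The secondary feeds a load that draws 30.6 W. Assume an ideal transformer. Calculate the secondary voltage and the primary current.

V_s ≈ 27.4 V, I_p ≈ 0.255 A

V_s = V_p × N_s/N_p = 120 × 26/114 = 27.368 V.
I_s = P/V_s = 30.6/27.368 = 1.1181 A.
I_p = I_s × N_s/N_p = 1.1181 × 26/114 = 0.255 A.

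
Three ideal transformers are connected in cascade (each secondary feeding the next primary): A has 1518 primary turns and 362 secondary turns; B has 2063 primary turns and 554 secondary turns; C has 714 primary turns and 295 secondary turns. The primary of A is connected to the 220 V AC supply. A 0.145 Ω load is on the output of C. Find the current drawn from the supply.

Secondary of A: V = 220.00 × 362/1518 = 52.464 V.
Secondary of B: V = 52.464 × 554/2063 = 14.089 V.
Secondary of C: V = 14.089 × 295/714 = 5.8209 V.
I_load = 5.8209/0.145 = 40.144 A, so P_out = 5.8209 × 40.144 = 233.68 W.
All ideal ⇒ P_in = P_out, so I_supply = 233.68/220 = 1.06 A.

I_supply ≈ 1.06 A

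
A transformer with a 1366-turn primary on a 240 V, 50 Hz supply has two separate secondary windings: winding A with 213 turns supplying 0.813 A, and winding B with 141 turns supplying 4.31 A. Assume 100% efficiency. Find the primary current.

I_p ≈ 0.572 A

V_A = 240 × 213/1366 = 37.423 V; V_B = 240 × 141/1366 = 24.773 V.
P_out = V_A I_A + V_B I_B = 37.423×0.813 + 24.773×4.31 = 30.425 + 106.77 = 137.20 W.
Ideal ⇒ P_in = P_out, so I_p = P_out/V_p = 137.20/240 = 0.572 A.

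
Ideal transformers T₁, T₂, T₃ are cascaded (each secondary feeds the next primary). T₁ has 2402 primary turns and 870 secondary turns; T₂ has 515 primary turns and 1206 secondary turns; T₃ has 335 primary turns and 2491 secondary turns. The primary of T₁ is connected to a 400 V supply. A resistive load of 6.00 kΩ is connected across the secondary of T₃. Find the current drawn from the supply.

I_supply ≈ 2.65 A

Secondary of T₁: V = 400.00 × 870/2402 = 144.88 V.
Secondary of T₂: V = 144.88 × 1206/515 = 339.27 V.
Secondary of T₃: V = 339.27 × 2491/335 = 2522.8 V.
I_load = 2522.8/6000 = 0.42046 A, so P_out = 2522.8 × 0.42046 = 1060.7 W.
All ideal ⇒ P_in = P_out, so I_supply = 1060.7/400 = 2.65 A.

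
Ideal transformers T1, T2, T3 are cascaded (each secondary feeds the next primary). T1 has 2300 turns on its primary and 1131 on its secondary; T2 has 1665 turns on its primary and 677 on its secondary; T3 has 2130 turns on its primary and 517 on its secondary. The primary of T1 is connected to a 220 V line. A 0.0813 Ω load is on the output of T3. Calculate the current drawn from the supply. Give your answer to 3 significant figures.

Secondary of T1: V = 220.00 × 1131/2300 = 108.18 V.
Secondary of T2: V = 108.18 × 677/1665 = 43.988 V.
Secondary of T3: V = 43.988 × 517/2130 = 10.677 V.
I_load = 10.677/0.0813 = 131.33 A, so P_out = 10.677 × 131.33 = 1402.2 W.
All ideal ⇒ P_in = P_out, so I_supply = 1402.2/220 = 6.37 A.

I_supply ≈ 6.37 A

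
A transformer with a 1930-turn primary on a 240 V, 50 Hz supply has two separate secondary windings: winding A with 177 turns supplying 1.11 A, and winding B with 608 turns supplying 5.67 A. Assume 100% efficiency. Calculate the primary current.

I_p ≈ 1.89 A

V_A = 240 × 177/1930 = 22.010 V; V_B = 240 × 608/1930 = 75.606 V.
P_out = V_A I_A + V_B I_B = 22.010×1.11 + 75.606×5.67 = 24.432 + 428.69 = 453.12 W.
Ideal ⇒ P_in = P_out, so I_p = P_out/V_p = 453.12/240 = 1.89 A.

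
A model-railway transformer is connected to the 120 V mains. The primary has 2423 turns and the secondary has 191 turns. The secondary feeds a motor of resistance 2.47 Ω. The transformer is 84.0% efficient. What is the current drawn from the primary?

V_s = 120 × 191/2423 = 9.4593 V.
I_s = V_s/R = 9.4593/2.47 = 3.8297 A.
P_out = V_s I_s = 9.4593 × 3.8297 = 36.226 W.
P_in = P_out/η = 36.226/0.840 = 43.127 W.
I_p = P_in/V_p = 43.127/120 = 0.359 A.

I_p ≈ 0.359 A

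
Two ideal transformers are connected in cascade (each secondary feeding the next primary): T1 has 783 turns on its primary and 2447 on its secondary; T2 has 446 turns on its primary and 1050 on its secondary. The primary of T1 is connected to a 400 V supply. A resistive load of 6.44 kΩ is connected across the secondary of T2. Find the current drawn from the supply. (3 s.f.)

After T1: V = 400.00 × 2447/783 = 1250.1 V.
After T2: V = 1250.1 × 1050/446 = 2943.0 V.
I_load = 2943.0/6440 = 0.45698 A, so P_out = 2943.0 × 0.45698 = 1344.9 W.
All ideal ⇒ P_in = P_out, so I_supply = 1344.9/400 = 3.36 A.

I_supply ≈ 3.36 A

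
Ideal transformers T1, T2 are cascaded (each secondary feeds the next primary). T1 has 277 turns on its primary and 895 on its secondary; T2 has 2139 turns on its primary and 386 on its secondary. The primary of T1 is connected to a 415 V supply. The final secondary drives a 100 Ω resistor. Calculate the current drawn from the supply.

I_supply ≈ 1.41 A

Secondary of T1: V = 415.00 × 895/277 = 1340.9 V.
Secondary of T2: V = 1340.9 × 386/2139 = 241.97 V.
I_load = 241.97/100 = 2.4197 A, so P_out = 241.97 × 2.4197 = 585.51 W.
All ideal ⇒ P_in = P_out, so I_supply = 585.51/415 = 1.41 A.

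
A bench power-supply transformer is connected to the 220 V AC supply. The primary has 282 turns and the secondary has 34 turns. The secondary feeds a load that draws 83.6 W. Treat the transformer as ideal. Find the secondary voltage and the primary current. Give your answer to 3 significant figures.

V_s = V_p × N_s/N_p = 220 × 34/282 = 26.525 V.
I_s = P/V_s = 83.6/26.525 = 3.1518 A.
I_p = I_s × N_s/N_p = 3.1518 × 34/282 = 0.380 A.

V_s ≈ 26.5 V, I_p ≈ 0.380 A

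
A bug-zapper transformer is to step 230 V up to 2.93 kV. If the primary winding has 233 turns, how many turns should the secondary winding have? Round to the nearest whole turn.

N_s/N_p = V_s/V_p, so N_s = 233 × 2930/230 = 2968.2 ≈ 2968 turns.

N_s = 2968 turns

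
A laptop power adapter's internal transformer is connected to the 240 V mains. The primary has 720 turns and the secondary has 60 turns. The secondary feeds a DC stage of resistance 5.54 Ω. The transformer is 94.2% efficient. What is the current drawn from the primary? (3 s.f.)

V_s = 240 × 60/720 = 20.000 V.
I_s = V_s/R = 20.000/5.54 = 3.6101 A.
P_out = V_s I_s = 20.000 × 3.6101 = 72.202 W.
P_in = P_out/η = 72.202/0.942 = 76.648 W.
I_p = P_in/V_p = 76.648/240 = 0.319 A.

I_p ≈ 0.319 A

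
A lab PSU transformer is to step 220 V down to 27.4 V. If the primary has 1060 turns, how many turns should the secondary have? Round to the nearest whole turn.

N_s = 132 turns

N_s/N_p = V_s/V_p, so N_s = 1060 × 27.4/220 = 132.0 ≈ 132 turns.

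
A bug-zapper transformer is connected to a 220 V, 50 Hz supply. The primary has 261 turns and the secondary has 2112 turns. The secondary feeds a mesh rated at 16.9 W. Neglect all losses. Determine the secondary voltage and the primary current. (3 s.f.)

V_s ≈ 1780 V, I_p ≈ 0.0768 A

V_s = V_p × N_s/N_p = 220 × 2112/261 = 1780.2 V.
I_s = P/V_s = 16.9/1780.2 = 0.0094932 A.
I_p = I_s × N_s/N_p = 0.0094932 × 2112/261 = 0.0768 A.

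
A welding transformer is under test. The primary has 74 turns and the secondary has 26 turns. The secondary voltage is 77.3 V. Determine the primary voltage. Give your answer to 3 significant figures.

V_p ≈ 220 V

V_p/V_s = N_p/N_s, so V_p = 77.3 × 74/26 = 220 V.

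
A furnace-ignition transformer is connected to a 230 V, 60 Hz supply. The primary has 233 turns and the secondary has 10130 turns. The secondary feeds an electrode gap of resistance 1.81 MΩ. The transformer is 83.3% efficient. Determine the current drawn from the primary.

V_s = 230 × 10130/233 = 9999.6 V.
I_s = V_s/R = 9999.6/(1.81×10^6) = 0.0055246 A.
P_out = V_s I_s = 9999.6 × 0.0055246 = 55.244 W.
P_in = P_out/η = 55.244/0.833 = 66.319 W.
I_p = P_in/V_p = 66.319/230 = 0.288 A.

I_p ≈ 0.288 A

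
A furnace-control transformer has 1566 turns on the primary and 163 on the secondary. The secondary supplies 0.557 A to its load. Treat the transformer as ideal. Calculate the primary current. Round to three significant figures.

I_p ≈ 0.0580 A

For an ideal transformer I_p/I_s = N_s/N_p, so I_p = 0.557 × 163/1566 = 0.0580 A.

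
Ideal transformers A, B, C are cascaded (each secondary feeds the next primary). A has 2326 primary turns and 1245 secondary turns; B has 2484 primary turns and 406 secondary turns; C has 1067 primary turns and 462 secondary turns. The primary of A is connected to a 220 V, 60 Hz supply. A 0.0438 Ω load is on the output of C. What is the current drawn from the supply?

I_supply ≈ 7.21 A

After A: V = 220.00 × 1245/2326 = 117.76 V.
After B: V = 117.76 × 406/2484 = 19.247 V.
After C: V = 19.247 × 462/1067 = 8.3336 V.
I_load = 8.3336/0.0438 = 190.27 A, so P_out = 8.3336 × 190.27 = 1585.6 W.
All ideal ⇒ P_in = P_out, so I_supply = 1585.6/220 = 7.21 A.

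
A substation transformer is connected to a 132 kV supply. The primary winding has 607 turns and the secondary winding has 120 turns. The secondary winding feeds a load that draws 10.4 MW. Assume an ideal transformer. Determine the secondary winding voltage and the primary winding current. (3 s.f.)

V_s = V_p × N_s/N_p = 132000 × 120/607 = 26096 V.
I_s = P/V_s = 1.04×10^7/26096 = 398.54 A.
I_p = I_s × N_s/N_p = 398.54 × 120/607 = 78.8 A.

V_s ≈ 26100 V, I_p ≈ 78.8 A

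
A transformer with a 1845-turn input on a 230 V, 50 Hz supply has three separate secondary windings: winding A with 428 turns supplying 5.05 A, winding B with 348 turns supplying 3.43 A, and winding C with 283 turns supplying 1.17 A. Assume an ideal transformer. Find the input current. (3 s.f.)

I_in ≈ 2.00 A

V_A = 230 × 428/1845 = 53.355 V; V_B = 230 × 348/1845 = 43.382 V; V_C = 230 × 283/1845 = 35.279 V.
P_out = V_A I_A + V_B I_B + V_C I_C = 53.355×5.05 + 43.382×3.43 + 35.279×1.17 = 269.44 + 148.80 + 41.277 = 459.52 W.
Ideal ⇒ P_in = P_out, so I_in = P_out/V_in = 459.52/230 = 2.00 A.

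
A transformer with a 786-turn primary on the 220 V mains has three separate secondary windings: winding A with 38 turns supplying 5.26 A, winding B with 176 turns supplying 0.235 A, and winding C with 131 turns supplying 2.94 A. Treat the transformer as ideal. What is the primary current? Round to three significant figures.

I_p ≈ 0.797 A

V_A = 220 × 38/786 = 10.636 V; V_B = 220 × 176/786 = 49.262 V; V_C = 220 × 131/786 = 36.667 V.
P_out = V_A I_A + V_B I_B + V_C I_C = 10.636×5.26 + 49.262×0.235 + 36.667×2.94 = 55.946 + 11.577 + 107.80 = 175.32 W.
Ideal ⇒ P_in = P_out, so I_p = P_out/V_p = 175.32/220 = 0.797 A.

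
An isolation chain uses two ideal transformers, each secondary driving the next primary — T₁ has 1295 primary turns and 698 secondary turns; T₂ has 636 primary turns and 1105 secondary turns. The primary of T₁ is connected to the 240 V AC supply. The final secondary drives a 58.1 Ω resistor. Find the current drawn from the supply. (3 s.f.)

After T₁: V = 240.00 × 698/1295 = 129.36 V.
After T₂: V = 129.36 × 1105/636 = 224.75 V.
I_load = 224.75/58.1 = 3.8684 A, so P_out = 224.75 × 3.8684 = 869.42 W.
All ideal ⇒ P_in = P_out, so I_supply = 869.42/240 = 3.62 A.

I_supply ≈ 3.62 A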